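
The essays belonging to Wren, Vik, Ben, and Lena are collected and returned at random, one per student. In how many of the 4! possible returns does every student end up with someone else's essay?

Let Aᵢ be the assignments in which student i gets their own essay. We want the size of the complement of A₁∪…∪A_4.
By inclusion–exclusion this is Σ_{j=0}^{4} (−1)^j C(4,j)·(4−j)!.
Computing: 24 − 24 + 12 − 4 + 1 = 9.

9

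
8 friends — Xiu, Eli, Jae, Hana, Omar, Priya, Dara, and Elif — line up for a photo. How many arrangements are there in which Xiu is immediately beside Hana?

Place the 6 others and the Xiu-Hana pair as 7 objects in a line; the pair has 2 internal arrangements.
So the count is 2·(7)! = 10080.

10080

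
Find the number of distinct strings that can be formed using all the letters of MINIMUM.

420

Letter multiplicities in MINIMUM: I×2, M×3, N×1, U×1.
The number of distinct arrangements is 7!/(3!·2!) = 5040/12 = 420.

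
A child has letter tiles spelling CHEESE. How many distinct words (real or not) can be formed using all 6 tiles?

120

Letter multiplicities in CHEESE: C×1, E×3, H×1, S×1.
The number of distinct arrangements is 6!/(3!) = 720/6 = 120.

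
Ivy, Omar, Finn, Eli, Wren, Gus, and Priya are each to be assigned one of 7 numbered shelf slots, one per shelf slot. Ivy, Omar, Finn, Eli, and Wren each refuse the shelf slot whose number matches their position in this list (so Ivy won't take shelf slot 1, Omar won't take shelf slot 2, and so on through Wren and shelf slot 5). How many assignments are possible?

2428

Let Aᵢ (for 1 ≤ i ≤ 5) be the placements that put person i in their forbidden shelf slot. Any j of these fix j positions, leaving (7−j)! ways to fill the rest, and there are C(5,j) ways to pick which j.
By inclusion–exclusion, the number of valid placements is Σ_{j=0}^{5} (−1)^j C(5,j)·(7−j)!.
Computing: 5040 − 3600 + 1200 − 240 + 30 − 2 = 2428.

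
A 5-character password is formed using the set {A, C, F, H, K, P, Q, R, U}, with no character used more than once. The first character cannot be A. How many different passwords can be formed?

The first character has 9−1 = 8 choices (anything except A).
The remaining 4 characters are filled from the other 8 symbols without repetition: 8 × 7 × 6 × 5 = 1680.
Total: 8 × 1680 = 13440.

13440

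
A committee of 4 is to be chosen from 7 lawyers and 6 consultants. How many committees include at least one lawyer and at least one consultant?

665

Unrestricted: C(13,4) = 715 ways to pick any 4 of the 13.
Selections missing a whole group: no lawyers → C(6,4) = 15; no consultants → C(7,4) = 35.
Both groups omitted at once is impossible, so 715 − 50 = 665.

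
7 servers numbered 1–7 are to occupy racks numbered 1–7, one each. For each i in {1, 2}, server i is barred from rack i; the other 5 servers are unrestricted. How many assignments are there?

3720

Let Aᵢ (for i ∈ {1, 2}) be the placements that put server i in its forbidden rack. Any j of these fix j positions, leaving (7−j)! ways to fill the rest, and there are C(2,j) ways to pick which j.
By inclusion–exclusion, the number of valid placements is Σ_{j=0}^{2} (−1)^j C(2,j)·(7−j)!.
Computing: 5040 − 1440 + 120 = 3720.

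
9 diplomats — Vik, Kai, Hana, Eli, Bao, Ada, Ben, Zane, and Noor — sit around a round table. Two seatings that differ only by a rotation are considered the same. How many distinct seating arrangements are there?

Seat Vik anywhere (absorbing the rotational symmetry), then permute the other 8: (8)! = 40320.

40320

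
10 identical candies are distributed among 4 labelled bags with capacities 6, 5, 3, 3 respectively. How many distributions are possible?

75

By stars and bars, unrestricted non-negative solutions to x_1+…+x_4 = 10 number C(10+3,3) = 286.
Subtract solutions that violate a single cap (substitute x_i' = x_i − (cap_i+1)): x_1 ≥ 7 gives C(6,3) = 20; x_2 ≥ 6 gives C(7,3) = 35; x_3 ≥ 4 gives C(9,3) = 84; x_4 ≥ 4 gives C(9,3) = 84. Together 223.
Add back pairs where two caps are both exceeded: 0 + 0 + 0 + 1 + 1 + 10 = 12.
By inclusion–exclusion the count is 286 − 223 + 12 = 75.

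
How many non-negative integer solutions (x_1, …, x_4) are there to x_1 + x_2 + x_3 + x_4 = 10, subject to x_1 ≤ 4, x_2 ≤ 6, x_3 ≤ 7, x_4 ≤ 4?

145

Without the upper bounds there are C(13,3) = 286 ways to split 10 among 4 variables.
Subtract solutions that violate a single cap (substitute x_i' = x_i − (cap_i+1)): x_1 ≥ 5 gives C(8,3) = 56; x_2 ≥ 7 gives C(6,3) = 20; x_3 ≥ 8 gives C(5,3) = 10; x_4 ≥ 5 gives C(8,3) = 56. Together 142.
Add back pairs where two caps are both exceeded: 0 + 0 + 1 + 0 + 0 + 0 = 1.
By inclusion–exclusion the count is 286 − 142 + 1 = 145.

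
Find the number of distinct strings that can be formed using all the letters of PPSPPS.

15

Letter multiplicities in PPSPPS: P×4, S×2.
The number of distinct arrangements is 6!/(4!·2!) = 720/48 = 15.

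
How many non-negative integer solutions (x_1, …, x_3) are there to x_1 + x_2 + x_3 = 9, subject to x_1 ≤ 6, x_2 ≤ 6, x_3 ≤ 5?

33

Ignoring the caps, the number of non-negative solutions to x_1+…+x_3 = 9 is C(11,2) = 55.
Subtract solutions that violate a single cap (substitute x_i' = x_i − (cap_i+1)): x_1 ≥ 7 gives C(4,2) = 6; x_2 ≥ 7 gives C(4,2) = 6; x_3 ≥ 6 gives C(5,2) = 10. Together 22.
No two caps can be exceeded simultaneously, so the pair terms are all 0.
By inclusion–exclusion the count is 55 − 22 + 0 = 33.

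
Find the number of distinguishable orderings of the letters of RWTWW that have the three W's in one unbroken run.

Treat the 3 copies of W as a single block. The multiset to arrange is then {WWW, R, T}, 3 items in all.
All 3 items are distinct, so there are (3)! = 6 arrangements.

6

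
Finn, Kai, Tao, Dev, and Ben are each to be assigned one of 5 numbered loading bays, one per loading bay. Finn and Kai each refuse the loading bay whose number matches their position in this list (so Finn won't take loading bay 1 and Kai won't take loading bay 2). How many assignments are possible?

Let Aᵢ (for i ∈ {1, 2}) be the placements that put person i in their forbidden loading bay. Any j of these fix j positions, leaving (5−j)! ways to fill the rest, and there are C(2,j) ways to pick which j.
By inclusion–exclusion, the number of valid placements is Σ_{j=0}^{2} (−1)^j C(2,j)·(5−j)!.
Computing: 120 − 48 + 6 = 78.

78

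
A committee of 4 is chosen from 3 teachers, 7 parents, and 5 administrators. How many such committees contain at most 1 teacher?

1155

Split by how many teachers are chosen (0 through 1).
Sum: C(3,0)·C(12,4) + C(3,1)·C(12,3) = 495 + 660 = 1155.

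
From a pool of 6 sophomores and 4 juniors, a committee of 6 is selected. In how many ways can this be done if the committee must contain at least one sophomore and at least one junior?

209

Total 6-person selections from all 10: C(10,6) = 210.
Selections missing a whole group: no sophomores → C(4,6) = 0; no juniors → C(6,6) = 1.
Both groups omitted at once is impossible, so 210 − 1 = 209.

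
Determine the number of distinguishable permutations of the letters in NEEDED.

The 6 letters of NEEDED have repeats: D appearing twice and E appearing 3 times.
Dividing 6! = 720 by 3!·2! = 12 for the repeated letters gives 60.

60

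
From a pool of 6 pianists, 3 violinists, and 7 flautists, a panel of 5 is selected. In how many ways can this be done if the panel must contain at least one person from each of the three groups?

2730

Unrestricted: C(16,5) = 4368 ways to pick any 5 of the 16.
Subtract selections that omit an entire group: no pianists → C(10,5) = 252; no violinists → C(13,5) = 1287; no flautists → C(9,5) = 126.
Add back selections omitting two groups (i.e. drawn from a single group): C(6,5) + C(3,5) + C(7,5) = 27.
By inclusion–exclusion: 4368 − 1665 + 27 = 2730.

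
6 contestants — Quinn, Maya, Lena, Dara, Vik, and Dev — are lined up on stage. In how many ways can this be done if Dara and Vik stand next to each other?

Place the 4 others and the Dara-Vik pair as 5 objects in a line; the pair has 2 internal arrangements.
That gives 2 × 5! = 2 × 120 = 240.

240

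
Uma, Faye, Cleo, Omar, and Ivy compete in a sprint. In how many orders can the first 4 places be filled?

120

This is an ordered selection of 4 from 5: P(5,4).
That gives 5 × 4 × 3 × 2 = 120.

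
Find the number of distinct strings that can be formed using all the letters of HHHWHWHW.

56

Letter multiplicities in HHHWHWHW: H×5, W×3.
The number of distinct arrangements is 8!/(5!·3!) = 40320/720 = 56.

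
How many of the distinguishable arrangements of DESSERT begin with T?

180

With the first slot taken by T, it remains to arrange the other 6 letters (DESSER).
Those 6 letters have E appearing twice and S appearing twice, giving (6)!/(2!·2!) = 180.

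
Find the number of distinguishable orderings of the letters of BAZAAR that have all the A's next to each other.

24

Treat the 3 copies of A as a single block. The multiset to arrange is then {AAA, B, R, Z}, 4 items in all.
All 4 items are distinct, so there are (4)! = 24 arrangements.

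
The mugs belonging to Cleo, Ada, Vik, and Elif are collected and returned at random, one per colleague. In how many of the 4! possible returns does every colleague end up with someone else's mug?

This is the derangement count D_4: permutations of 4 items with no fixed point.
By inclusion–exclusion this is Σ_{j=0}^{4} (−1)^j C(4,j)·(4−j)!.
Computing: 24 − 24 + 12 − 4 + 1 = 9.

9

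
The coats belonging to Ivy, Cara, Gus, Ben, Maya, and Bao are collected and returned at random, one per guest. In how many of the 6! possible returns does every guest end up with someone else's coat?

Let Aᵢ be the assignments in which guest i gets their own coat. We want the size of the complement of A₁∪…∪A_6.
By inclusion–exclusion this is Σ_{j=0}^{6} (−1)^j C(6,j)·(6−j)!.
Computing: 720 − 720 + 360 − 120 + 30 − 6 + 1 = 265.

265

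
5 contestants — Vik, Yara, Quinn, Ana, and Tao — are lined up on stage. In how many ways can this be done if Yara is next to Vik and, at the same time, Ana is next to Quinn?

24

Treat {Yara,Vik} as one block (2 orders) and {Ana,Quinn} as another (2 orders).
That leaves 3 units to arrange: 2 × 2 × 3! = 4 × 6 = 24.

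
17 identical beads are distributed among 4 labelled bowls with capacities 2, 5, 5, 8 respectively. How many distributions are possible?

19

Without the upper bounds there are C(20,3) = 1140 ways to split 17 among 4 bowls.
Subtract solutions that violate a single cap (substitute x_i' = x_i − (cap_i+1)): x_1 ≥ 3 gives C(17,3) = 680; x_2 ≥ 6 gives C(14,3) = 364; x_3 ≥ 6 gives C(14,3) = 364; x_4 ≥ 9 gives C(11,3) = 165. Together 1573.
Add back pairs where two caps are both exceeded: 165 + 165 + 56 + 56 + 10 + 10 = 462.
Subtract triples: 10 + 0 + 0 + 0 = 10.
By inclusion–exclusion the count is 1140 − 1573 + 462 − 10 = 19.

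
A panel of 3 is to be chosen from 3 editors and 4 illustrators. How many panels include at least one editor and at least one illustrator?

30

Unrestricted: C(7,3) = 35 ways to pick any 3 of the 7.
Subtract selections that omit an entire group: no editors → C(4,3) = 4; no illustrators → C(3,3) = 1.
Both groups omitted at once is impossible, so 35 − 5 = 30.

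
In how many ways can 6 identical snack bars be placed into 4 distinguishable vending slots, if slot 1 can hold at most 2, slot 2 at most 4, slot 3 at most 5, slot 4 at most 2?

By stars and bars, unrestricted non-negative solutions to x_1+…+x_4 = 6 number C(6+3,3) = 84.
Subtract solutions that violate a single cap (substitute x_i' = x_i − (cap_i+1)): x_1 ≥ 3 gives C(6,3) = 20; x_2 ≥ 5 gives C(4,3) = 4; x_3 ≥ 6 gives C(3,3) = 1; x_4 ≥ 3 gives C(6,3) = 20. Together 45.
Add back pairs where two caps are both exceeded: 0 + 0 + 1 + 0 + 0 + 0 = 1.
By inclusion–exclusion the count is 84 − 45 + 1 = 40.

40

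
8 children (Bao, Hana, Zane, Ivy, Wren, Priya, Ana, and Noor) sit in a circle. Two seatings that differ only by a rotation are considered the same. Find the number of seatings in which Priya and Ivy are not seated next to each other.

3600

Without the restriction there are (7)! = 5040 seatings.
Seatings with Priya beside Ivy: treat them as a block with 2 internal orders, giving 2 × (6)! = 1440.
Subtracting, 5040 − 1440 = 3600.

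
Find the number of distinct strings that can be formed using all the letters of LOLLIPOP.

1680

LOLLIPOP has 8 letters with L appearing 3 times, O appearing twice, and P appearing twice.
The number of distinct arrangements is 8!/(3!·2!·2!) = 40320/24 = 1680.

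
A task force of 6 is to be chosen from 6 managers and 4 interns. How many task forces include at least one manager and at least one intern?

With no constraint there are C(10,6) = 210 possible selections.
Selections missing a whole group: no managers → C(4,6) = 0; no interns → C(6,6) = 1.
Both groups omitted at once is impossible, so 210 − 1 = 209.

209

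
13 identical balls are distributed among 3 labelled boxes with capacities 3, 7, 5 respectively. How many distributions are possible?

By stars and bars, unrestricted non-negative solutions to x_1+…+x_3 = 13 number C(13+2,2) = 105.
Subtract solutions that violate a single cap (substitute x_i' = x_i − (cap_i+1)): x_1 ≥ 4 gives C(11,2) = 55; x_2 ≥ 8 gives C(7,2) = 21; x_3 ≥ 6 gives C(9,2) = 36. Together 112.
Add back pairs where two caps are both exceeded: 3 + 10 + 0 = 13.
By inclusion–exclusion the count is 105 − 112 + 13 = 6.

6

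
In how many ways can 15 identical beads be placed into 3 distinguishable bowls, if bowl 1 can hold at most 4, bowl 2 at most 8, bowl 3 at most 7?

Ignoring the caps, the number of non-negative solutions to x_1+…+x_3 = 15 is C(17,2) = 136.
Subtract solutions that violate a single cap (substitute x_i' = x_i − (cap_i+1)): x_1 ≥ 5 gives C(12,2) = 66; x_2 ≥ 9 gives C(8,2) = 28; x_3 ≥ 8 gives C(9,2) = 36. Together 130.
Add back pairs where two caps are both exceeded: 3 + 6 + 0 = 9.
By inclusion–exclusion the count is 136 − 130 + 9 = 15.

15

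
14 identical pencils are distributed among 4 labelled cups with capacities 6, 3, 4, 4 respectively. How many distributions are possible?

20

By stars and bars, unrestricted non-negative solutions to x_1+…+x_4 = 14 number C(14+3,3) = 680.
Subtract solutions that violate a single cap (substitute x_i' = x_i − (cap_i+1)): x_1 ≥ 7 gives C(10,3) = 120; x_2 ≥ 4 gives C(13,3) = 286; x_3 ≥ 5 gives C(12,3) = 220; x_4 ≥ 5 gives C(12,3) = 220. Together 846.
Add back pairs where two caps are both exceeded: 20 + 10 + 10 + 56 + 56 + 35 = 187.
Subtract triples: 0 + 0 + 0 + 1 = 1.
By inclusion–exclusion the count is 680 − 846 + 187 − 1 = 20.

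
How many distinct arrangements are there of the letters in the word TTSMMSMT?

560

The 8 letters of TTSMMSMT have repeats: M appearing 3 times, S appearing twice, and T appearing 3 times.
The number of distinct arrangements is 8!/(3!·3!·2!) = 40320/72 = 560.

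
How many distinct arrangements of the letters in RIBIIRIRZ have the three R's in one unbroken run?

210

Treat the 3 copies of R as a single block. The multiset to arrange is then {RRR, B, I, I, I, I, Z}, 7 items in all.
That gives (7)!/(4!) = 210 arrangements.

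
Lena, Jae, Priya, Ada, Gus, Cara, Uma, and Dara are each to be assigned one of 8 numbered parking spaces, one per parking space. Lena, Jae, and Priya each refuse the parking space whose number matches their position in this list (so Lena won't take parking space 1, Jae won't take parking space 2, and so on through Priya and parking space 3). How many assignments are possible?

27240

Let Aᵢ (for i ∈ {1, 2, 3}) be the placements that put person i in their forbidden parking space. Any j of these fix j positions, leaving (8−j)! ways to fill the rest, and there are C(3,j) ways to pick which j.
By inclusion–exclusion, the number of valid placements is Σ_{j=0}^{3} (−1)^j C(3,j)·(8−j)!.
Computing: 40320 − 15120 + 2160 − 120 = 27240.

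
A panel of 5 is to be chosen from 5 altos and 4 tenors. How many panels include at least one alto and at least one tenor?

With no constraint there are C(9,5) = 126 possible selections.
Selections missing a whole group: no altos → C(4,5) = 0; no tenors → C(5,5) = 1.
Both groups omitted at once is impossible, so 126 − 1 = 125.

125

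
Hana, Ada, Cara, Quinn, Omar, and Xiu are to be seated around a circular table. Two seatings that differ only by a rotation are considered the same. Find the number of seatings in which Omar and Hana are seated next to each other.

Treat {Omar, Hana} as one unit (2 internal orders) and seat the resulting 5 units around the table: (4)! circular arrangements.
So 2 × (4)! = 2 × 24 = 48.

48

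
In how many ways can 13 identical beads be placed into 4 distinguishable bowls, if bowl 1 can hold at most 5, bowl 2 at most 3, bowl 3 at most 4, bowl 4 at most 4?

20

By stars and bars, unrestricted non-negative solutions to x_1+…+x_4 = 13 number C(13+3,3) = 560.
Subtract solutions that violate a single cap (substitute x_i' = x_i − (cap_i+1)): x_1 ≥ 6 gives C(10,3) = 120; x_2 ≥ 4 gives C(12,3) = 220; x_3 ≥ 5 gives C(11,3) = 165; x_4 ≥ 5 gives C(11,3) = 165. Together 670.
Add back pairs where two caps are both exceeded: 20 + 10 + 10 + 35 + 35 + 20 = 130.
By inclusion–exclusion the count is 560 − 670 + 130 = 20.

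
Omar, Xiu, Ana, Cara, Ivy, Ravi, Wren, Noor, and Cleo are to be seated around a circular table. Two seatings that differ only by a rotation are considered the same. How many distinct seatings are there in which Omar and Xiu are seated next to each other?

Treat {Omar, Xiu} as one unit (2 internal orders) and seat the resulting 8 units around the table: (7)! circular arrangements.
So 2 × (7)! = 2 × 5040 = 10080.

10080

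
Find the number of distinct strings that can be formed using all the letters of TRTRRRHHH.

Letter multiplicities in TRTRRRHHH: H×3, R×4, T×2.
The number of distinct arrangements is 9!/(4!·3!·2!) = 362880/288 = 1260.

1260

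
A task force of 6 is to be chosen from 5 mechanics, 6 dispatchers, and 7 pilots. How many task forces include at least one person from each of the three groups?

With no constraint there are C(18,6) = 18564 possible selections.
Subtract selections that omit an entire group: no mechanics → C(13,6) = 1716; no dispatchers → C(12,6) = 924; no pilots → C(11,6) = 462.
Add back selections omitting two groups (i.e. drawn from a single group): C(5,6) + C(6,6) + C(7,6) = 8.
By inclusion–exclusion: 18564 − 3102 + 8 = 15470.

15470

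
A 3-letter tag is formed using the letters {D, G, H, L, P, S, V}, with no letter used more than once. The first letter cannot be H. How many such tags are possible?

180

The first letter has 7−1 = 6 choices (anything except H).
The remaining 2 letters are filled from the other 6 symbols without repetition: 6 × 5 = 30.
Total: 6 × 30 = 180.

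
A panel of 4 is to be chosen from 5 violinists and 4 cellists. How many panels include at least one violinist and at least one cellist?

With no constraint there are C(9,4) = 126 possible selections.
Selections missing a whole group: no violinists → C(4,4) = 1; no cellists → C(5,4) = 5.
Both groups omitted at once is impossible, so 126 − 6 = 120.

120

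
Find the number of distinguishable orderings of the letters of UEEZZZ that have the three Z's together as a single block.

Treat the 3 copies of Z as a single block. The multiset to arrange is then {ZZZ, E, E, U}, 4 items in all.
That gives (4)!/(2!) = 12 arrangements.

12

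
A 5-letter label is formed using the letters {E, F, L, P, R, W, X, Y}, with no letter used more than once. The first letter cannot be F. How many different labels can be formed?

The first letter has 8−1 = 7 choices (anything except F).
The remaining 4 letters are filled from the other 7 symbols without repetition: 7 × 6 × 5 × 4 = 840.
Total: 7 × 840 = 5880.

5880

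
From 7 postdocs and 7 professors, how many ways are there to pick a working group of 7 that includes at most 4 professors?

2941

Split by how many professors are chosen (0 through 4).
Sum: C(7,0)·C(7,7) + C(7,1)·C(7,6) + C(7,2)·C(7,5) + C(7,3)·C(7,4) + C(7,4)·C(7,3) = 1 + 49 + 441 + 1225 + 1225 = 2941.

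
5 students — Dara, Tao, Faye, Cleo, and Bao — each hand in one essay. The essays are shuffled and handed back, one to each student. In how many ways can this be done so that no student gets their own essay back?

44

This is the derangement count D_5: permutations of 5 items with no fixed point.
By inclusion–exclusion this is Σ_{j=0}^{5} (−1)^j C(5,j)·(5−j)!.
Computing: 120 − 120 + 60 − 20 + 5 − 1 = 44.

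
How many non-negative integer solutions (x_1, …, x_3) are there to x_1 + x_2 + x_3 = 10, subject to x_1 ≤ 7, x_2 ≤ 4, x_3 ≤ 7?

Without the upper bounds there are C(12,2) = 66 ways to split 10 among 3 variables.
Subtract solutions that violate a single cap (substitute x_i' = x_i − (cap_i+1)): x_1 ≥ 8 gives C(4,2) = 6; x_2 ≥ 5 gives C(7,2) = 21; x_3 ≥ 8 gives C(4,2) = 6. Together 33.
No two caps can be exceeded simultaneously, so the pair terms are all 0.
By inclusion–exclusion the count is 66 − 33 + 0 = 33.

33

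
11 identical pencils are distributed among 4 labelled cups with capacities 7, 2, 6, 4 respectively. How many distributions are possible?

By stars and bars, unrestricted non-negative solutions to x_1+…+x_4 = 11 number C(11+3,3) = 364.
Subtract solutions that violate a single cap (substitute x_i' = x_i − (cap_i+1)): x_1 ≥ 8 gives C(6,3) = 20; x_2 ≥ 3 gives C(11,3) = 165; x_3 ≥ 7 gives C(7,3) = 35; x_4 ≥ 5 gives C(9,3) = 84. Together 304.
Add back pairs where two caps are both exceeded: 1 + 0 + 0 + 4 + 20 + 0 = 25.
By inclusion–exclusion the count is 364 − 304 + 25 = 85.

85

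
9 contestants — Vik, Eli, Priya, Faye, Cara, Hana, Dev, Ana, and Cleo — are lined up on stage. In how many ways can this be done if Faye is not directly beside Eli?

282240

There are 9! = 362880 arrangements in all. If Faye and Eli are adjacent, merging them into one block gives 2·(8)! = 80640 arrangements.
Complementary counting: 362880 − 80640 = 282240.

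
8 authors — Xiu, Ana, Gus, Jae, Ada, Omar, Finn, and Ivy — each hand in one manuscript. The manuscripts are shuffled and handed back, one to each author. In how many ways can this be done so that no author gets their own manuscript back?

14833

Count assignments avoiding every fixed point. For any j of the 8 authors fixed to their own manuscript, the other 8−j can be arranged in (8−j)! ways.
By inclusion–exclusion this is Σ_{j=0}^{8} (−1)^j C(8,j)·(8−j)!.
Computing: 40320 − 40320 + 20160 − 6720 + 1680 − 336 + 56 − 8 + 1 = 14833.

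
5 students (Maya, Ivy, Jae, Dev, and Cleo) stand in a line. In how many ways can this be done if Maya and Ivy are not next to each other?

72

Of the 5! = 120 arrangements, those with Maya and Ivy adjacent number 2 × 4! = 48 (treat the pair as a block with 2 internal orders).
So 120 − 48 = 72 arrangements keep them apart.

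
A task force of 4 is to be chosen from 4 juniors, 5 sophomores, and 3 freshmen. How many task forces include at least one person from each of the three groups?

270

With no constraint there are C(12,4) = 495 possible selections.
Selections missing a whole group: no juniors → C(8,4) = 70; no sophomores → C(7,4) = 35; no freshmen → C(9,4) = 126.
Add back selections omitting two groups (i.e. drawn from a single group): C(4,4) + C(5,4) + C(3,4) = 6.
By inclusion–exclusion: 495 − 231 + 6 = 270.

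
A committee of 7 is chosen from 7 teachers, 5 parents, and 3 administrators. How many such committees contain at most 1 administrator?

Split by how many administrators are chosen (0 through 1).
Sum: C(3,0)·C(12,7) + C(3,1)·C(12,6) = 792 + 2772 = 3564.

3564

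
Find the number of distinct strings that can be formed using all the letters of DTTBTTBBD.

1260

Letter multiplicities in DTTBTTBBD: B×3, D×2, T×4.
Dividing 9! = 362880 by 4!·3!·2! = 288 for the repeated letters gives 1260.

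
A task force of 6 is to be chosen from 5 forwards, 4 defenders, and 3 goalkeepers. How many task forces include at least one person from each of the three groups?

805

Unrestricted: C(12,6) = 924 ways to pick any 6 of the 12.
Subtract selections that omit an entire group: no forwards → C(7,6) = 7; no defenders → C(8,6) = 28; no goalkeepers → C(9,6) = 84.
Add back selections omitting two groups (i.e. drawn from a single group): C(5,6) + C(4,6) + C(3,6) = 0.
By inclusion–exclusion: 924 − 119 + 0 = 805.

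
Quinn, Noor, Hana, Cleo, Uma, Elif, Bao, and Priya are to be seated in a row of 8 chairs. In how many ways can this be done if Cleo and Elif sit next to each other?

10080

Treat {Cleo, Elif} as a single unit. There are 7 units to order, and the pair itself can be ordered 2 ways.
So the count is 2·(7)! = 10080.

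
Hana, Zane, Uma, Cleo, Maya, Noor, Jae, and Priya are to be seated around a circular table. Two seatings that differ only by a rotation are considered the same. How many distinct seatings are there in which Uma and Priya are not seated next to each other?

Without the restriction there are (7)! = 5040 seatings.
Those with Uma next to Priya: fuse the pair into one unit and seat 7 units around a circle — 2·(6)! = 1440.
Subtracting, 5040 − 1440 = 3600.

3600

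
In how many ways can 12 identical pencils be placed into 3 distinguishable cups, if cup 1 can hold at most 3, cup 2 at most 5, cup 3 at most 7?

Ignoring the caps, the number of non-negative solutions to x_1+…+x_3 = 12 is C(14,2) = 91.
Subtract solutions that violate a single cap (substitute x_i' = x_i − (cap_i+1)): x_1 ≥ 4 gives C(10,2) = 45; x_2 ≥ 6 gives C(8,2) = 28; x_3 ≥ 8 gives C(6,2) = 15. Together 88.
Add back pairs where two caps are both exceeded: 6 + 1 + 0 = 7.
By inclusion–exclusion the count is 91 − 88 + 7 = 10.

10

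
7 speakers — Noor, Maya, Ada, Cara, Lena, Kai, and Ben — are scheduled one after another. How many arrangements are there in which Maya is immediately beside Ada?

Glue Maya and Ada into one block (2 internal orders), leaving 6 units to arrange in a row.
So the count is 2·(6)! = 1440.

1440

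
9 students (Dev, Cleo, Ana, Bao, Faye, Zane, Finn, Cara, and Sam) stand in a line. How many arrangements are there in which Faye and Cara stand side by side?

Place the 7 others and the Faye-Cara pair as 8 objects in a line; the pair has 2 internal arrangements.
So the count is 2·(8)! = 80640.

80640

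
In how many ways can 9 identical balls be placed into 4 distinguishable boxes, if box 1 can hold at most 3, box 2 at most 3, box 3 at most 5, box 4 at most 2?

By stars and bars, unrestricted non-negative solutions to x_1+…+x_4 = 9 number C(9+3,3) = 220.
Subtract solutions that violate a single cap (substitute x_i' = x_i − (cap_i+1)): x_1 ≥ 4 gives C(8,3) = 56; x_2 ≥ 4 gives C(8,3) = 56; x_3 ≥ 6 gives C(6,3) = 20; x_4 ≥ 3 gives C(9,3) = 84. Together 216.
Add back pairs where two caps are both exceeded: 4 + 0 + 10 + 0 + 10 + 1 = 25.
By inclusion–exclusion the count is 220 − 216 + 25 = 29.

29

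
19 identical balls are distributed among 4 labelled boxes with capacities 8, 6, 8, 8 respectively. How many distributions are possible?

299

Without the upper bounds there are C(22,3) = 1540 ways to split 19 among 4 boxes.
Subtract solutions that violate a single cap (substitute x_i' = x_i − (cap_i+1)): x_1 ≥ 9 gives C(13,3) = 286; x_2 ≥ 7 gives C(15,3) = 455; x_3 ≥ 9 gives C(13,3) = 286; x_4 ≥ 9 gives C(13,3) = 286. Together 1313.
Add back pairs where two caps are both exceeded: 20 + 4 + 4 + 20 + 20 + 4 = 72.
By inclusion–exclusion the count is 1540 − 1313 + 72 = 299.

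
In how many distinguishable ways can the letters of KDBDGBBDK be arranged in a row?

The 9 letters of KDBDGBBDK have repeats: B appearing 3 times, D appearing 3 times, and K appearing twice.
So there are 9! / (3!·3!·2!) = 5040 distinguishable arrangements.

5040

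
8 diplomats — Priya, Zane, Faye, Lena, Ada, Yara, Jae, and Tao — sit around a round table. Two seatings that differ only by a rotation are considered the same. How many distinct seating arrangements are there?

5040

Seat Priya anywhere (absorbing the rotational symmetry), then permute the other 7: (7)! = 5040.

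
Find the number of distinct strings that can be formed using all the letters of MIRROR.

120

The 6 letters of MIRROR have repeats: R appearing 3 times.
Dividing 6! = 720 by 3! = 6 for the repeated letters gives 120.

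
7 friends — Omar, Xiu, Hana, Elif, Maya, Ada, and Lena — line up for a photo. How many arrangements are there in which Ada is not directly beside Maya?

3600

There are 7! = 5040 arrangements in all. If Ada and Maya are adjacent, merging them into one block gives 2·(6)! = 1440 arrangements.
Complementary counting: 5040 − 1440 = 3600.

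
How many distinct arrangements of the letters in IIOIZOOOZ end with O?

Fix O in the last position and arrange the remaining 8 letters.
Those 8 letters have I appearing 3 times, O appearing 3 times, and Z appearing twice, giving (8)!/(3!·3!·2!) = 560.

560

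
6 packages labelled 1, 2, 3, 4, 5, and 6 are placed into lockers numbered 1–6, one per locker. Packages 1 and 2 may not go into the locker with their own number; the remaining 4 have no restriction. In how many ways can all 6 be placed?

504

Let Aᵢ (for i ∈ {1, 2}) be the placements that put package i in its forbidden locker. Any j of these fix j positions, leaving (6−j)! ways to fill the rest, and there are C(2,j) ways to pick which j.
By inclusion–exclusion, the number of valid placements is Σ_{j=0}^{2} (−1)^j C(2,j)·(6−j)!.
Computing: 720 − 240 + 24 = 504.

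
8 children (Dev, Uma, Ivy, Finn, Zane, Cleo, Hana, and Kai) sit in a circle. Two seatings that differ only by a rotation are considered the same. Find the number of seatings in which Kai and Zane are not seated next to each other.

All circular seatings of 8 people number (7)! = 5040.
Seatings with Kai beside Zane: treat them as a block with 2 internal orders, giving 2 × (6)! = 1440.
Subtracting, 5040 − 1440 = 3600.

3600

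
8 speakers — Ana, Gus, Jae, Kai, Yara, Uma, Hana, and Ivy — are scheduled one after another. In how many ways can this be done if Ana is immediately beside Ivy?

10080

Treat {Ana, Ivy} as a single unit. There are 7 units to order, and the pair itself can be ordered 2 ways.
So the count is 2·(7)! = 10080.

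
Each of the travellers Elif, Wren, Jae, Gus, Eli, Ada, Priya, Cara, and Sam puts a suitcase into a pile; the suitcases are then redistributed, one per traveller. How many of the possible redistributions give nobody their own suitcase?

This is the derangement count D_9: permutations of 9 items with no fixed point.
By inclusion–exclusion this is Σ_{j=0}^{9} (−1)^j C(9,j)·(9−j)!.
Computing: 362880 − 362880 + 181440 − 60480 + 15120 − 3024 + 504 − 72 + 9 − 1 = 133496.

133496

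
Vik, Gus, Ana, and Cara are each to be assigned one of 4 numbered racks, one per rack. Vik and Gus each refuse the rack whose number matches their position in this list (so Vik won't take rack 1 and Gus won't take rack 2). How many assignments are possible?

Let Aᵢ (for i ∈ {1, 2}) be the placements that put person i in their forbidden rack. Any j of these fix j positions, leaving (4−j)! ways to fill the rest, and there are C(2,j) ways to pick which j.
By inclusion–exclusion, the number of valid placements is Σ_{j=0}^{2} (−1)^j C(2,j)·(4−j)!.
Computing: 24 − 12 + 2 = 14.

14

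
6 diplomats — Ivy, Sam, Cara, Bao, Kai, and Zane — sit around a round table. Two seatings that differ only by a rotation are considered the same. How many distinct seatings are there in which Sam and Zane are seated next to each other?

48

Treat {Sam, Zane} as one unit (2 internal orders) and seat the resulting 5 units around the table: (4)! circular arrangements.
So 2 × (4)! = 2 × 24 = 48.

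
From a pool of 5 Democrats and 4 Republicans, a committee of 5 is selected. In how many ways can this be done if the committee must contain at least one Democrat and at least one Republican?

Unrestricted: C(9,5) = 126 ways to pick any 5 of the 9.
Subtract selections that omit an entire group: no Democrats → C(4,5) = 0; no Republicans → C(5,5) = 1.
Both groups omitted at once is impossible, so 126 − 1 = 125.

125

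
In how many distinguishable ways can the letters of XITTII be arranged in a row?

Letter multiplicities in XITTII: I×3, T×2, X×1.
Dividing 6! = 720 by 3!·2! = 12 for the repeated letters gives 60.

60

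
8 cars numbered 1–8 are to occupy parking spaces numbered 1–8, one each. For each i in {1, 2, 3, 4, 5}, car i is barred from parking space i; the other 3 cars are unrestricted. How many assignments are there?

21234

Let Aᵢ (for 1 ≤ i ≤ 5) be the placements that put car i in its forbidden parking space. Any j of these fix j positions, leaving (8−j)! ways to fill the rest, and there are C(5,j) ways to pick which j.
By inclusion–exclusion, the number of valid placements is Σ_{j=0}^{5} (−1)^j C(5,j)·(8−j)!.
Computing: 40320 − 25200 + 7200 − 1200 + 120 − 6 = 21234.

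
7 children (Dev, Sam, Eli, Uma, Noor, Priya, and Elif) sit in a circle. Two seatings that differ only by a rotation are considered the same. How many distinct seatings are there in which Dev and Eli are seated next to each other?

Glue Dev and Eli into a block (2 internal orders). Seating 6 units around a circle gives (5)! arrangements.
So 2 × (5)! = 2 × 120 = 240.

240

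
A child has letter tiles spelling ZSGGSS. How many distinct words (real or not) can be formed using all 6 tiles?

60

ZSGGSS has 6 letters with G appearing twice and S appearing 3 times.
Dividing 6! = 720 by 3!·2! = 12 for the repeated letters gives 60.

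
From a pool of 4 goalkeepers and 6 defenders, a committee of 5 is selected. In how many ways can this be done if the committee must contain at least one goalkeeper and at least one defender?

Unrestricted: C(10,5) = 252 ways to pick any 5 of the 10.
Selections missing a whole group: no goalkeepers → C(6,5) = 6; no defenders → C(4,5) = 0.
Both groups omitted at once is impossible, so 252 − 6 = 246.

246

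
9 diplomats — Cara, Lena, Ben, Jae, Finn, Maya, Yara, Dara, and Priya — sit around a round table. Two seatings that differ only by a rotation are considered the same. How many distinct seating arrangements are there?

40320

Seat Cara anywhere (absorbing the rotational symmetry), then permute the other 8: (8)! = 40320.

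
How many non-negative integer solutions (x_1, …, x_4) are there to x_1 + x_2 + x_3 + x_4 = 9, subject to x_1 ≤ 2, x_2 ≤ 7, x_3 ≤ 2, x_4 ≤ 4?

By stars and bars, unrestricted non-negative solutions to x_1+…+x_4 = 9 number C(9+3,3) = 220.
Subtract solutions that violate a single cap (substitute x_i' = x_i − (cap_i+1)): x_1 ≥ 3 gives C(9,3) = 84; x_2 ≥ 8 gives C(4,3) = 4; x_3 ≥ 3 gives C(9,3) = 84; x_4 ≥ 5 gives C(7,3) = 35. Together 207.
Add back pairs where two caps are both exceeded: 0 + 20 + 4 + 0 + 0 + 4 = 28.
By inclusion–exclusion the count is 220 − 207 + 28 = 41.

41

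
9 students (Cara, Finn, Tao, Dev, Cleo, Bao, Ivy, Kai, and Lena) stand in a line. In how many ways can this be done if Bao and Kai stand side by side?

Glue Bao and Kai into one block (2 internal orders), leaving 8 units to arrange in a row.
So the count is 2·(8)! = 80640.

80640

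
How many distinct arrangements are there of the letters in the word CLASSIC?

1260

The 7 letters of CLASSIC have repeats: C appearing twice and S appearing twice.
So there are 7! / (2!·2!) = 1260 distinguishable arrangements.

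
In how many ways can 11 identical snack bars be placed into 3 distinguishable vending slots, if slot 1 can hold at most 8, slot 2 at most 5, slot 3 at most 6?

36

Ignoring the caps, the number of non-negative solutions to x_1+…+x_3 = 11 is C(13,2) = 78.
Subtract solutions that violate a single cap (substitute x_i' = x_i − (cap_i+1)): x_1 ≥ 9 gives C(4,2) = 6; x_2 ≥ 6 gives C(7,2) = 21; x_3 ≥ 7 gives C(6,2) = 15. Together 42.
No two caps can be exceeded simultaneously, so the pair terms are all 0.
By inclusion–exclusion the count is 78 − 42 + 0 = 36.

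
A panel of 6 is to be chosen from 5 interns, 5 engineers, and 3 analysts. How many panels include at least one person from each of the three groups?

1450

Total 6-person selections from all 13: C(13,6) = 1716.
Subtract selections that omit an entire group: no interns → C(8,6) = 28; no engineers → C(8,6) = 28; no analysts → C(10,6) = 210.
Add back selections omitting two groups (i.e. drawn from a single group): C(5,6) + C(5,6) + C(3,6) = 0.
By inclusion–exclusion: 1716 − 266 + 0 = 1450.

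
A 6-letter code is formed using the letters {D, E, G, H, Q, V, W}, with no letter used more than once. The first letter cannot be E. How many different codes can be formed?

The first letter has 7−1 = 6 choices (anything except E).
The remaining 5 letters are filled from the other 6 symbols without repetition: 6 × 5 × 4 × 3 × 2 = 720.
Total: 6 × 720 = 4320.

4320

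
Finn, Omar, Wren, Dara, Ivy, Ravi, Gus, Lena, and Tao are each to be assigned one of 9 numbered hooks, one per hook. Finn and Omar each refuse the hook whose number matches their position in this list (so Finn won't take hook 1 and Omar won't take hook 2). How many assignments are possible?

Let Aᵢ (for i ∈ {1, 2}) be the placements that put person i in their forbidden hook. Any j of these fix j positions, leaving (9−j)! ways to fill the rest, and there are C(2,j) ways to pick which j.
By inclusion–exclusion, the number of valid placements is Σ_{j=0}^{2} (−1)^j C(2,j)·(9−j)!.
Computing: 362880 − 80640 + 5040 = 287280.

287280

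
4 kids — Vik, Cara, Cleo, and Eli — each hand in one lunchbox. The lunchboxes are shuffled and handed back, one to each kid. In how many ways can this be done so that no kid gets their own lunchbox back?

This is the derangement count D_4: permutations of 4 items with no fixed point.
By inclusion–exclusion this is Σ_{j=0}^{4} (−1)^j C(4,j)·(4−j)!.
Computing: 24 − 24 + 12 − 4 + 1 = 9.

9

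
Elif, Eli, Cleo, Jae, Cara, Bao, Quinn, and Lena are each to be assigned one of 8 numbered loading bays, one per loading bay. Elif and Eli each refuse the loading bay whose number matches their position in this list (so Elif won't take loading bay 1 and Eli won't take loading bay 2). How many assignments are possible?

30960

Let Aᵢ (for i ∈ {1, 2}) be the placements that put person i in their forbidden loading bay. Any j of these fix j positions, leaving (8−j)! ways to fill the rest, and there are C(2,j) ways to pick which j.
By inclusion–exclusion, the number of valid placements is Σ_{j=0}^{2} (−1)^j C(2,j)·(8−j)!.
Computing: 40320 − 10080 + 720 = 30960.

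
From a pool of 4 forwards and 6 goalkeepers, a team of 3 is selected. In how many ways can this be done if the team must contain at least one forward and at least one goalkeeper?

96

Total 3-person selections from all 10: C(10,3) = 120.
Subtract selections that omit an entire group: no forwards → C(6,3) = 20; no goalkeepers → C(4,3) = 4.
Both groups omitted at once is impossible, so 120 − 24 = 96.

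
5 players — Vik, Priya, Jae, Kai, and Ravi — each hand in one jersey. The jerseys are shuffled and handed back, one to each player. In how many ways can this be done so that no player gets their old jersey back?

44

This is the derangement count D_5: permutations of 5 items with no fixed point.
By inclusion–exclusion this is Σ_{j=0}^{5} (−1)^j C(5,j)·(5−j)!.
Computing: 120 − 120 + 60 − 20 + 5 − 1 = 44.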